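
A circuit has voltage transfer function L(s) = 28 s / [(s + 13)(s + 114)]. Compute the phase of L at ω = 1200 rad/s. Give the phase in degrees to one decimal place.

-84.0 deg

∠(j1200) = 90.00°
∠(j1200 + 13) = arctan(1200/13) = 89.38°
∠(j1200 + 114) = arctan(1200/114) = 84.57°
∠L(j1200) = 90.00° − (89.38° + 84.57°) = -83.95°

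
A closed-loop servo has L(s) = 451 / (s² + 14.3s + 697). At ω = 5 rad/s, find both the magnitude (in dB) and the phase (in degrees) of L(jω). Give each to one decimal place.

|(j5)² + 14.3(j5) + 697| = |672 + j71.5| = 675.8
|L(j5)| = 451 / 675.8 = 0.66736
20 log₁₀(0.66736) = -3.51 dB
∠[(j5)² + 14.3(j5) + 697] = ∠[672 + j71.5] = 6.07°
∠L(j5) = −6.07° = -6.07°

|L| = -3.5 dB, ∠L = -6.1°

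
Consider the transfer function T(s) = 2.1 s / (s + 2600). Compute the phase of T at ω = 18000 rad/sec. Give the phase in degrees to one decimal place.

8.2°

∠(j18000) = 90.00°
∠(j18000 + 2600) = arctan(18000/2600) = 81.78°
∠T(j18000) = 90.00° − 81.78° = 8.22°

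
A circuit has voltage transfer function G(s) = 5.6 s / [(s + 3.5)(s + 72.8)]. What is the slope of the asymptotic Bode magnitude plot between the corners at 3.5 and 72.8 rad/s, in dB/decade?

In this band the factors already past their corner are: 1 differentiator zero, pole at 3.5; net slope = 0 dB/decade.

0 dB/decade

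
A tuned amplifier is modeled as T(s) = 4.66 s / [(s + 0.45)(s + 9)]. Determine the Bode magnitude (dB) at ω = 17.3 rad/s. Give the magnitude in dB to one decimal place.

-12.4 dB

|j17.3| = 17.3
|j17.3 + 0.45| = √(17.3² + 0.45²) = 17.31
|j17.3 + 9| = √(17.3² + 9²) = 19.5
|T(j17.3)| = 4.66 × 17.3 / (17.31 × 19.5) = 0.23888
20 log₁₀(0.23888) = -12.44 dB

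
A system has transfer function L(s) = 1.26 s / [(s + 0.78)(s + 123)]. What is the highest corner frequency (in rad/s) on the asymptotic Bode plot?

123 rad/s

Break frequencies occur at each pole and zero magnitude: 0.78 rad/s, 123 rad/s.
The highest is 123 rad/s.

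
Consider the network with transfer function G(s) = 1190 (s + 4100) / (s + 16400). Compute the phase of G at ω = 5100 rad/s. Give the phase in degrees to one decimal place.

33.9 deg

∠(j5100 + 4100) = arctan(5100/4100) = 51.20°
∠(j5100 + 16400) = arctan(5100/16400) = 17.27°
∠G(j5100) = 51.20° − 17.27° = 33.93°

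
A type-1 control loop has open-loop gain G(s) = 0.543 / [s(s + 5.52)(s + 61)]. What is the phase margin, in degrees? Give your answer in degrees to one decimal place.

90.0°

Gain crossover: |G(jω)| = 1 at ω ≈ 0.00161 rad/s.
∠G(j0.00161) = −90° − arctan(0.00161/5.52) − arctan(0.00161/61) ≈ -90.02°
PM = 180° + (-90.02°) = 89.98°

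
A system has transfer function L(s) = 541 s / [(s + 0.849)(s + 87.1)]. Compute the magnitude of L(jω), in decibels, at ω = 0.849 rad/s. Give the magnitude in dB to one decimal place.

12.9 dB

|j0.849| = 0.849
|j0.849 + 0.849| = √(0.849² + 0.849²) = 1.201
|j0.849 + 87.1| = √(0.849² + 87.1²) = 87.1
|L(j0.849)| = 541 × 0.849 / (1.201 × 87.1) = 4.3918
20 log₁₀(4.3918) = 12.85 dB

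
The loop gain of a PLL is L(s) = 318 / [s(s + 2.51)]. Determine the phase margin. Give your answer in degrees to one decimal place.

8.1°

Gain crossover: |L(jω)| = 1 at ω ≈ 17.7 rad s⁻¹.
∠L(j17.7) = −90° − arctan(17.7/2.51) ≈ -171.95°
PM = 180° + (-171.95°) = 8.05°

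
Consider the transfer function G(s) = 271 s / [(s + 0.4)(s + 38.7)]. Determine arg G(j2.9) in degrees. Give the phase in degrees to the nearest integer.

∠(j2.9) = 90.00°
∠(j2.9 + 0.4) = arctan(2.9/0.4) = 82.15°
∠(j2.9 + 38.7) = arctan(2.9/38.7) = 4.29°
∠G(j2.9) = 90.00° − (82.15° + 4.29°) = 3.57°

4 deg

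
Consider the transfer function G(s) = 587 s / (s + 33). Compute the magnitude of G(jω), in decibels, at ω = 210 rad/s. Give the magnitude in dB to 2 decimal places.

|j210| = 210
|j210 + 33| = √(210² + 33²) = 212.6
|G(j210)| = 587 × 210 / 212.6 = 579.88
20 log₁₀(579.88) = 55.267 dB

55.27 dB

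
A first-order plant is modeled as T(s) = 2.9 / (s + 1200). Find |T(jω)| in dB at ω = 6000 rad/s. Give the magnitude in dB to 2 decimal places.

|j6000 + 1200| = √(6000² + 1200²) = 6119
|T(j6000)| = 2.9 / 6119 = 0.00047395
20 log₁₀(0.00047395) = -66.485 dB

-66.49 dB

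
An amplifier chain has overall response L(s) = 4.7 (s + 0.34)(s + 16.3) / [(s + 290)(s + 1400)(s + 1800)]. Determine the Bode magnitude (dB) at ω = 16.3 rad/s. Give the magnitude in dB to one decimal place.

-112.3 dB

|j16.3 + 0.34| = √(16.3² + 0.34²) = 16.3
|j16.3 + 16.3| = √(16.3² + 16.3²) = 23.05
|j16.3 + 290| = √(16.3² + 290²) = 290.5
|j16.3 + 1400| = √(16.3² + 1400²) = 1400
|j16.3 + 1800| = √(16.3² + 1800²) = 1800
|L(j16.3)| = 4.7 × 16.3 × 23.05 / (290.5 × 1400 × 1800) = 2.413e-06
20 log₁₀(2.413e-06) = -112.35 dB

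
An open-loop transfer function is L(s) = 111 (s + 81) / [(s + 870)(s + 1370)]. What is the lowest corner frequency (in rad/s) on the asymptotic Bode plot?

Break frequencies occur at each pole and zero magnitude: 81 rad/s, 870 rad/s, 1370 rad/s.
The lowest is 81 rad/s.

81 rad/s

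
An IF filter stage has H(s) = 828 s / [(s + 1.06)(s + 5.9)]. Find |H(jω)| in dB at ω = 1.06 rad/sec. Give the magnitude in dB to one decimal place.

39.8 dB

|j1.06| = 1.06
|j1.06 + 1.06| = √(1.06² + 1.06²) = 1.499
|j1.06 + 5.9| = √(1.06² + 5.9²) = 5.994
|H(j1.06)| = 828 × 1.06 / (1.499 × 5.994) = 97.671
20 log₁₀(97.671) = 39.80 dB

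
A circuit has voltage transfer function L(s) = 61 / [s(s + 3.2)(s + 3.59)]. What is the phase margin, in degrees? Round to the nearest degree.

7 deg

Gain crossover: |L(jω)| = 1 at ω ≈ 2.99 rad/s.
∠L(j2.99) = −90° − arctan(2.99/3.2) − arctan(2.99/3.59) ≈ -172.76°
PM = 180° + (-172.76°) = 7.24°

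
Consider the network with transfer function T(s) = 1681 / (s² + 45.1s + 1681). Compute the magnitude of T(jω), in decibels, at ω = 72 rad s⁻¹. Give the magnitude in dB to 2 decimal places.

|(j72)² + 45.1(j72) + 1681| = |-3503 + j3247.2| = 4777
|T(j72)| = 1681 / 4777 = 0.35193
20 log₁₀(0.35193) = -9.071 dB

-9.07 dB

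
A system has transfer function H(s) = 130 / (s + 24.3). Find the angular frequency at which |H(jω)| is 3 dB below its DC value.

For a single-pole low-pass, the −3 dB point is at the pole: ω = 24.3 rad s⁻¹.

24.3 rad s⁻¹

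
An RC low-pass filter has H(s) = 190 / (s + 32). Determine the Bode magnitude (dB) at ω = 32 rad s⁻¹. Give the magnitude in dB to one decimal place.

|j32 + 32| = √(32² + 32²) = 45.25
|H(j32)| = 190 / 45.25 = 4.1984
20 log₁₀(4.1984) = 12.46 dB

12.5 dB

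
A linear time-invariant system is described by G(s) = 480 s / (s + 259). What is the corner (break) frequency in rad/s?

The single real pole at s = −259 gives a corner at ω = 259 rad/s.

259 rad/s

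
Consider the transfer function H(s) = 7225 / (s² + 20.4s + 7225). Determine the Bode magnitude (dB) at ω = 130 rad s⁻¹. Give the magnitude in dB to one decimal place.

-2.9 dB

|(j130)² + 20.4(j130) + 7225| = |-9675 + j2652| = 1.003e+04
|H(j130)| = 7225 / 1.003e+04 = 0.7202
20 log₁₀(0.7202) = -2.85 dB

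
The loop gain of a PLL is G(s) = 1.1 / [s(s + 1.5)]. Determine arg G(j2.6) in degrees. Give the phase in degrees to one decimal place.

-150.0°

∠(j2.6 + 1.5) = arctan(2.6/1.5) = 60.02°
∠(j2.6) = 90.00°
∠G(j2.6) = − (60.02° + 90.00°) = -150.02°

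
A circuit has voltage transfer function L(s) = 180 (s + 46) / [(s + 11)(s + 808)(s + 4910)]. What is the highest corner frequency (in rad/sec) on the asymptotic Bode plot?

4910 rad/sec

Break frequencies occur at each pole and zero magnitude: 11 rad/sec, 46 rad/sec, 808 rad/sec, 4910 rad/sec.
The highest is 4910 rad/sec.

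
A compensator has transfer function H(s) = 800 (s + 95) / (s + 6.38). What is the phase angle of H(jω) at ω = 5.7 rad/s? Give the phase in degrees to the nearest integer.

-38°

∠(j5.7 + 95) = arctan(5.7/95) = 3.43°
∠(j5.7 + 6.38) = arctan(5.7/6.38) = 41.78°
∠H(j5.7) = 3.43° − 41.78° = -38.34°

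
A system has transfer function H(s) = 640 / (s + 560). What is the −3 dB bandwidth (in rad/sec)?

560 rad/sec

For a single-pole low-pass, the −3 dB point is at the pole: ω = 560 rad/sec.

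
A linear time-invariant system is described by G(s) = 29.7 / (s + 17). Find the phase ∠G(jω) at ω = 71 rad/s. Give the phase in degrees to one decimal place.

-76.5°

∠(j71 + 17) = arctan(71/17) = 76.53°
∠G(j71) = −76.53° = -76.53°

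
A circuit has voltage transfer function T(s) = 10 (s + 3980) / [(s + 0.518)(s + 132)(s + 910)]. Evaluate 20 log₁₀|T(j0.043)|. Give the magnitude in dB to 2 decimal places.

-3.91 dB

|j0.043 + 3980| = √(0.043² + 3980²) = 3980
|j0.043 + 0.518| = √(0.043² + 0.518²) = 0.5198
|j0.043 + 132| = √(0.043² + 132²) = 132
|j0.043 + 910| = √(0.043² + 910²) = 910
|T(j0.043)| = 10 × 3980 / (0.5198 × 132 × 910) = 0.63745
20 log₁₀(0.63745) = -3.911 dB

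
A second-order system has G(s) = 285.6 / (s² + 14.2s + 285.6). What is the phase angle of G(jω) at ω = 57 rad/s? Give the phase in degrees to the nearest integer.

∠[(j57)² + 14.2(j57) + 285.6] = ∠[-2963.4 + j809.4] = 164.72°
∠G(j57) = −164.72° = -164.72°

-165°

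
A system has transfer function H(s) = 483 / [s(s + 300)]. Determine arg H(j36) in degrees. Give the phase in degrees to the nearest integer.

-97 deg

∠(j36 + 300) = arctan(36/300) = 6.84°
∠(j36) = 90.00°
∠H(j36) = − (6.84° + 90.00°) = -96.84°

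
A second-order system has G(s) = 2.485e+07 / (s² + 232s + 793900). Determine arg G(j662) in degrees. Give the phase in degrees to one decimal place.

-23.4 deg

∠[(j662)² + 232(j662) + 793900] = ∠[3.5566e+05 + j1.5358e+05] = 23.36°
∠G(j662) = −23.36° = -23.36°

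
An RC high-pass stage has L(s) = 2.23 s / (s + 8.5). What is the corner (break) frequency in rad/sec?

The single real pole at s = −8.5 gives a corner at ω = 8.5 rad/sec.

8.5 rad/sec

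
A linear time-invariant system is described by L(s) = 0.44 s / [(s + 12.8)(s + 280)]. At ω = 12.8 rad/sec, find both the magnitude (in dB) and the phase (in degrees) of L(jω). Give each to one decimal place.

|L| = -59.1 dB, ∠L = 42.4°

|j12.8| = 12.8
|j12.8 + 12.8| = √(12.8² + 12.8²) = 18.1
|j12.8 + 280| = √(12.8² + 280²) = 280.3
|L(j12.8)| = 0.44 × 12.8 / (18.1 × 280.3) = 0.00111
20 log₁₀(0.00111) = -59.09 dB
∠(j12.8) = 90.00°
∠(j12.8 + 12.8) = arctan(12.8/12.8) = 45.00°
∠(j12.8 + 280) = arctan(12.8/280) = 2.62°
∠L(j12.8) = 90.00° − (45.00° + 2.62°) = 42.38°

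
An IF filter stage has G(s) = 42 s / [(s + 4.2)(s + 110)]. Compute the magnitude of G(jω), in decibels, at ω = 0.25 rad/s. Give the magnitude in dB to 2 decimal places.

-32.88 dB

|j0.25| = 0.25
|j0.25 + 4.2| = √(0.25² + 4.2²) = 4.207
|j0.25 + 110| = √(0.25² + 110²) = 110
|G(j0.25)| = 42 × 0.25 / (4.207 × 110) = 0.022687
20 log₁₀(0.022687) = -32.884 dB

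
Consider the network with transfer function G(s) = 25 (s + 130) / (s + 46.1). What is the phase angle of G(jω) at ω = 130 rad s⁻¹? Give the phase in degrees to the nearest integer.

∠(j130 + 130) = arctan(130/130) = 45.00°
∠(j130 + 46.1) = arctan(130/46.1) = 70.47°
∠G(j130) = 45.00° − 70.47° = -25.47°

-25 deg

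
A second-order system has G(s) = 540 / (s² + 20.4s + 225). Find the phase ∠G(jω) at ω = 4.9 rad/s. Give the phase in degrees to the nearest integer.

∠[(j4.9)² + 20.4(j4.9) + 225] = ∠[200.99 + j99.96] = 26.44°
∠G(j4.9) = −26.44° = -26.44°

-26 deg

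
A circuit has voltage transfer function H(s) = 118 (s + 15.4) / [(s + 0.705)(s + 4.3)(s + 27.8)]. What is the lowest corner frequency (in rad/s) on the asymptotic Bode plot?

Break frequencies occur at each pole and zero magnitude: 0.705 rad/s, 4.3 rad/s, 15.4 rad/s, 27.8 rad/s.
The lowest is 0.705 rad/s.

0.705 rad/s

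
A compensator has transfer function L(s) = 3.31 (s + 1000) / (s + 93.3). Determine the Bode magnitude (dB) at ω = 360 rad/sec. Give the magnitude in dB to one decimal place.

19.5 dB

|j360 + 1000| = √(360² + 1000²) = 1063
|j360 + 93.3| = √(360² + 93.3²) = 371.9
|L(j360)| = 3.31 × 1063 / 371.9 = 9.4596
20 log₁₀(9.4596) = 19.52 dB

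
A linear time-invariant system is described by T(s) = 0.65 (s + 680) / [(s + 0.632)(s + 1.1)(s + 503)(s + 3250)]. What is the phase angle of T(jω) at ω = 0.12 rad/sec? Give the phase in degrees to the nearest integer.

∠(j0.12 + 680) = arctan(0.12/680) = 0.01°
∠(j0.12 + 0.632) = arctan(0.12/0.632) = 10.75°
∠(j0.12 + 1.1) = arctan(0.12/1.1) = 6.23°
∠(j0.12 + 503) = arctan(0.12/503) = 0.01°
∠(j0.12 + 3250) = arctan(0.12/3250) = 0.00°
∠T(j0.12) = 0.01° − (10.75° + 6.23° + 0.01° + 0.00°) = -16.98°

-17 deg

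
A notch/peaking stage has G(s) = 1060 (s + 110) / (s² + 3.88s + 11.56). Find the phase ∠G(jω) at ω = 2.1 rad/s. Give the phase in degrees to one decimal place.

-47.6°

∠(j2.1 + 110) = arctan(2.1/110) = 1.09°
∠[(j2.1)² + 3.88(j2.1) + 11.56] = ∠[7.15 + j8.148] = 48.73°
∠G(j2.1) = 1.09° − 48.73° = -47.64°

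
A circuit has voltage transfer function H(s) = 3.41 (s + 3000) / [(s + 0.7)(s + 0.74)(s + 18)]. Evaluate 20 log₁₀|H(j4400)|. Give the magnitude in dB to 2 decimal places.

|j4400 + 3000| = √(4400² + 3000²) = 5325
|j4400 + 0.7| = √(4400² + 0.7²) = 4400
|j4400 + 0.74| = √(4400² + 0.74²) = 4400
|j4400 + 18| = √(4400² + 18²) = 4400
|H(j4400)| = 3.41 × 5325 / (4400 × 4400 × 4400) = 2.1318e-07
20 log₁₀(2.1318e-07) = -133.425 dB

-133.43 dB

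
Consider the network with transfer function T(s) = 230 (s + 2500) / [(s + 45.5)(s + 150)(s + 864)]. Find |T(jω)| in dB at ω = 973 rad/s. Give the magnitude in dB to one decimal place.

-66.1 dB

|j973 + 2500| = √(973² + 2500²) = 2683
|j973 + 45.5| = √(973² + 45.5²) = 974.1
|j973 + 150| = √(973² + 150²) = 984.5
|j973 + 864| = √(973² + 864²) = 1301
|T(j973)| = 230 × 2683 / (974.1 × 984.5 × 1301) = 0.00049447
20 log₁₀(0.00049447) = -66.12 dB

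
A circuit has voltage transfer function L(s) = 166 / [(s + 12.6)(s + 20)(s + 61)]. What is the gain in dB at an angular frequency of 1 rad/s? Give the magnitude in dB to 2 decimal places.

|j1 + 12.6| = √(1² + 12.6²) = 12.64
|j1 + 20| = √(1² + 20²) = 20.02
|j1 + 61| = √(1² + 61²) = 61.01
|L(j1)| = 166 / (12.64 × 20.02 × 61.01) = 0.01075
20 log₁₀(0.01075) = -39.372 dB

-39.37 dB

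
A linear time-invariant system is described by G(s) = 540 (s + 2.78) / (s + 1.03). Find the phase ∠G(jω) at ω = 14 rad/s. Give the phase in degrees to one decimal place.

∠(j14 + 2.78) = arctan(14/2.78) = 78.77°
∠(j14 + 1.03) = arctan(14/1.03) = 85.79°
∠G(j14) = 78.77° − 85.79° = -7.02°

-7.0°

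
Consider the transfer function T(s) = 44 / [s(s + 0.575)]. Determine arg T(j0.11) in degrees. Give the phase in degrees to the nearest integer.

∠(j0.11 + 0.575) = arctan(0.11/0.575) = 10.83°
∠(j0.11) = 90.00°
∠T(j0.11) = − (10.83° + 90.00°) = -100.83°

-101°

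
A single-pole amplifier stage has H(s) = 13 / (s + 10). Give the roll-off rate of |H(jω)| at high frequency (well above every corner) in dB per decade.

With 0 zeros and 1 pole, the high-frequency asymptotic slope is 20 × (0 − 1) = -20 dB/decade.

-20 dB/decade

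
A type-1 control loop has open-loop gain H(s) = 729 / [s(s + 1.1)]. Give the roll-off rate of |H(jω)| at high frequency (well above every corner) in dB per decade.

With 0 zeros and 2 poles, the high-frequency asymptotic slope is 20 × (0 − 2) = -40 dB/decade.

-40 dB/decade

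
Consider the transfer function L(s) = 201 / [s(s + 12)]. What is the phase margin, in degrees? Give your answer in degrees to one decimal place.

Gain crossover: |L(jω)| = 1 at ω ≈ 11.9 rad/s.
∠L(j11.9) = −90° − arctan(11.9/12) ≈ -134.75°
PM = 180° + (-134.75°) = 45.25°

45.3 deg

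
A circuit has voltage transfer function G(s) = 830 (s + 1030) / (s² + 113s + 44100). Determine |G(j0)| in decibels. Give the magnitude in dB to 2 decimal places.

G(0) = 830 × 1030 / 44100 = 19.385
20 log₁₀(19.385) = 25.750 dB

25.75 dB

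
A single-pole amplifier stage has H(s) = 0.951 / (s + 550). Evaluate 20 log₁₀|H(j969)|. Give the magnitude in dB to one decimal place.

-61.4 dB

|j969 + 550| = √(969² + 550²) = 1114
|H(j969)| = 0.951 / 1114 = 0.00085352
20 log₁₀(0.00085352) = -61.38 dB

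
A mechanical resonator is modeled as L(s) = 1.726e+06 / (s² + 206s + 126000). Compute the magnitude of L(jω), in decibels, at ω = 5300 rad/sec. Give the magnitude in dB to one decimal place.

|(j5300)² + 206(j5300) + 126000| = |-2.7964e+07 + j1.0918e+06| = 2.799e+07
|L(j5300)| = 1.726e+06 / 2.799e+07 = 0.061675
20 log₁₀(0.061675) = -24.20 dB

-24.2 dB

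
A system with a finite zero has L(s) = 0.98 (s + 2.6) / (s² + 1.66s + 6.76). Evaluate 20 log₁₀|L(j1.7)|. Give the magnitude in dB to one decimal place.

-3.9 dB

|j1.7 + 2.6| = √(1.7² + 2.6²) = 3.106
|(j1.7)² + 1.66(j1.7) + 6.76| = |3.87 + j2.822| = 4.79
|L(j1.7)| = 0.98 × 3.106 / 4.79 = 0.63561
20 log₁₀(0.63561) = -3.94 dB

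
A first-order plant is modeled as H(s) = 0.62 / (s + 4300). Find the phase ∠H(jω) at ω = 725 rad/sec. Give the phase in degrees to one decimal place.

∠(j725 + 4300) = arctan(725/4300) = 9.57°
∠H(j725) = −9.57° = -9.57°

-9.6°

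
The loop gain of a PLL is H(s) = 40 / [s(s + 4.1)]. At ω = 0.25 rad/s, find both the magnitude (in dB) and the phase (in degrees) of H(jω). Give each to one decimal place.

|H| = 31.8 dB, ∠H = -93.5°

|j0.25 + 4.1| = √(0.25² + 4.1²) = 4.108
|j0.25| = 0.25
|H(j0.25)| = 40 / (4.108 × 0.25) = 38.952
20 log₁₀(38.952) = 31.81 dB
∠(j0.25 + 4.1) = arctan(0.25/4.1) = 3.49°
∠(j0.25) = 90.00°
∠H(j0.25) = − (3.49° + 90.00°) = -93.49°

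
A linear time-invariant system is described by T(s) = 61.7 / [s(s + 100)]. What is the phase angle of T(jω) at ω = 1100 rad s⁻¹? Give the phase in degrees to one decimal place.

∠(j1100 + 100) = arctan(1100/100) = 84.81°
∠(j1100) = 90.00°
∠T(j1100) = − (84.81° + 90.00°) = -174.81°

-174.8°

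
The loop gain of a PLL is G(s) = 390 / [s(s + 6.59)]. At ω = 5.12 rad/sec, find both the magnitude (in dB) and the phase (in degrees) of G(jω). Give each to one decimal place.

|j5.12 + 6.59| = √(5.12² + 6.59²) = 8.345
|j5.12| = 5.12
|G(j5.12)| = 390 / (8.345 × 5.12) = 9.1276
20 log₁₀(9.1276) = 19.21 dB
∠(j5.12 + 6.59) = arctan(5.12/6.59) = 37.84°
∠(j5.12) = 90.00°
∠G(j5.12) = − (37.84° + 90.00°) = -127.84°

|G| = 19.2 dB, ∠G = -127.8 deg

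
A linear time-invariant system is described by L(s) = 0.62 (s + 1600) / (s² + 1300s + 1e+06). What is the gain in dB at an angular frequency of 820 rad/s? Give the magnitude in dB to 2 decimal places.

-60.00 dB

|j820 + 1600| = √(820² + 1600²) = 1798
|(j820)² + 1300(j820) + 1e+06| = |3.276e+05 + j1.066e+06| = 1.115e+06
|L(j820)| = 0.62 × 1798 / 1.115e+06 = 0.00099954
20 log₁₀(0.00099954) = -60.004 dB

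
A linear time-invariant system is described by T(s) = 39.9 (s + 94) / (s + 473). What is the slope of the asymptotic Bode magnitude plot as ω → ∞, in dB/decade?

0 dB/decade

With 1 zero and 1 pole, the high-frequency asymptotic slope is 20 × (1 − 1) = 0 dB/decade.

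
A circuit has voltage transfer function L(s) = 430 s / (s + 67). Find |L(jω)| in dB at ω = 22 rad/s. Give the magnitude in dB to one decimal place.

42.6 dB

|j22| = 22
|j22 + 67| = √(22² + 67²) = 70.52
|L(j22)| = 430 × 22 / 70.52 = 134.15
20 log₁₀(134.15) = 42.55 dB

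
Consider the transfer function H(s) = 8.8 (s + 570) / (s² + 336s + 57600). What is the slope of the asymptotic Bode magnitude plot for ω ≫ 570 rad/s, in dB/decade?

With 1 zero and 2 poles, the high-frequency asymptotic slope is 20 × (1 − 2) = -20 dB/decade.

-20 dB/decade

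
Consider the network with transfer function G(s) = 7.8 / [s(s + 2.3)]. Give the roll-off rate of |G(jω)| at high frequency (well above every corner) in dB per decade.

-40 dB/decade

With 0 zeros and 2 poles, the high-frequency asymptotic slope is 20 × (0 − 2) = -40 dB/decade.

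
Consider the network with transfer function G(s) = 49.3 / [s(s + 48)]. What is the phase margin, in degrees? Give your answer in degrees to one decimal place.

88.8°

Gain crossover: |G(jω)| = 1 at ω ≈ 1.03 rad/sec.
∠G(j1.03) = −90° − arctan(1.03/48) ≈ -91.23°
PM = 180° + (-91.23°) = 88.77°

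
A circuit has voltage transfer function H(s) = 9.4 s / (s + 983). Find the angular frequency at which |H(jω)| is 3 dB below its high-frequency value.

983 rad s⁻¹

For a single-pole high-pass, the −3 dB point is at the pole: ω = 983 rad s⁻¹.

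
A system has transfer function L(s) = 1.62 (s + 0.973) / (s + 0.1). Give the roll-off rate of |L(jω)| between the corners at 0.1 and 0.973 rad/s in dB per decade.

In this band the factors already past their corner are: pole at 0.1; net slope = -20 dB/decade.

-20 dB/decade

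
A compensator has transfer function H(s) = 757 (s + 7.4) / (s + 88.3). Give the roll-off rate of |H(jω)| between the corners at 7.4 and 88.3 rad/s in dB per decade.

20 dB/decade

In this band the factors already past their corner are: zero at 7.4; net slope = 20 dB/decade.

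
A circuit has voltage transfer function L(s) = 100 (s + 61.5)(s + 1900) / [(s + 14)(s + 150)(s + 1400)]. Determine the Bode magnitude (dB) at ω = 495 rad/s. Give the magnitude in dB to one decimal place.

|j495 + 61.5| = √(495² + 61.5²) = 498.8
|j495 + 1900| = √(495² + 1900²) = 1963
|j495 + 14| = √(495² + 14²) = 495.2
|j495 + 150| = √(495² + 150²) = 517.2
|j495 + 1400| = √(495² + 1400²) = 1485
|L(j495)| = 100 × 498.8 × 1963 / (495.2 × 517.2 × 1485) = 0.2575
20 log₁₀(0.2575) = -11.78 dB

-11.8 dB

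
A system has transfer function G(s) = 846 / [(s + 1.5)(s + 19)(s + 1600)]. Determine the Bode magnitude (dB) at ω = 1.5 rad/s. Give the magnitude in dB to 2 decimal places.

|j1.5 + 1.5| = √(1.5² + 1.5²) = 2.121
|j1.5 + 19| = √(1.5² + 19²) = 19.06
|j1.5 + 1600| = √(1.5² + 1600²) = 1600
|G(j1.5)| = 846 / (2.121 × 19.06 × 1600) = 0.013078
20 log₁₀(0.013078) = -37.669 dB

-37.67 dB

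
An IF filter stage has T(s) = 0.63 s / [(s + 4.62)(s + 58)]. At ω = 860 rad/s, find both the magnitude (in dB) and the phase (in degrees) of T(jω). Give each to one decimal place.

|j860| = 860
|j860 + 4.62| = √(860² + 4.62²) = 860
|j860 + 58| = √(860² + 58²) = 862
|T(j860)| = 0.63 × 860 / (860 × 862) = 0.00073089
20 log₁₀(0.00073089) = -62.72 dB
∠(j860) = 90.00°
∠(j860 + 4.62) = arctan(860/4.62) = 89.69°
∠(j860 + 58) = arctan(860/58) = 86.14°
∠T(j860) = 90.00° − (89.69° + 86.14°) = -85.83°

|T| = -62.7 dB, ∠T = -85.8°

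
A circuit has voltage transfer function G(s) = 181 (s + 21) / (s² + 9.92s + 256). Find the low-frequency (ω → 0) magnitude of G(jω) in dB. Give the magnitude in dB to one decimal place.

G(0) = 181 × 21 / 256 = 14.848
20 log₁₀(14.848) = 23.43 dB

23.4 dB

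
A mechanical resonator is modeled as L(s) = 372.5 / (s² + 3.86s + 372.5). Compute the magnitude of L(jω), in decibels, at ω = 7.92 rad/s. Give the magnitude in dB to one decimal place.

1.6 dB

|(j7.92)² + 3.86(j7.92) + 372.5| = |309.77 + j30.571| = 311.3
|L(j7.92)| = 372.5 / 311.3 = 1.1967
20 log₁₀(1.1967) = 1.56 dB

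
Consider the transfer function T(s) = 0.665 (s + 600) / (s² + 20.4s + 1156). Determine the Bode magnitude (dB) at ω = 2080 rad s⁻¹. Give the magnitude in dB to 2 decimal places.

|j2080 + 600| = √(2080² + 600²) = 2165
|(j2080)² + 20.4(j2080) + 1156| = |-4.3252e+06 + j42432| = 4.325e+06
|T(j2080)| = 0.665 × 2165 / 4.325e+06 = 0.00033282
20 log₁₀(0.00033282) = -69.556 dB

-69.56 dB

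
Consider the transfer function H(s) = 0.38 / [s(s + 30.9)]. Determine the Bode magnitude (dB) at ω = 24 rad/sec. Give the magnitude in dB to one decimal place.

-67.9 dB

|j24 + 30.9| = √(24² + 30.9²) = 39.13
|j24| = 24
|H(j24)| = 0.38 / (39.13 × 24) = 0.00040468
20 log₁₀(0.00040468) = -67.86 dB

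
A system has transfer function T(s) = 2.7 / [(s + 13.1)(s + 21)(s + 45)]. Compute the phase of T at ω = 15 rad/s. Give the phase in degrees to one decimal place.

-102.8 deg

∠(j15 + 13.1) = arctan(15/13.1) = 48.87°
∠(j15 + 21) = arctan(15/21) = 35.54°
∠(j15 + 45) = arctan(15/45) = 18.43°
∠T(j15) = − (48.87° + 35.54° + 18.43°) = -102.84°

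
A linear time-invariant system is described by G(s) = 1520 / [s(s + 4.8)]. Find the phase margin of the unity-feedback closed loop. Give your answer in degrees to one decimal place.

Gain crossover: |G(jω)| = 1 at ω ≈ 38.8 rad s⁻¹.
∠G(j38.8) = −90° − arctan(38.8/4.8) ≈ -172.95°
PM = 180° + (-172.95°) = 7.05°

7.0°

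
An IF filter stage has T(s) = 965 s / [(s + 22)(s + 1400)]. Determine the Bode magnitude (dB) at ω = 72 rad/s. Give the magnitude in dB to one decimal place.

-3.6 dB

|j72| = 72
|j72 + 22| = √(72² + 22²) = 75.29
|j72 + 1400| = √(72² + 1400²) = 1402
|T(j72)| = 965 × 72 / (75.29 × 1402) = 0.65833
20 log₁₀(0.65833) = -3.63 dB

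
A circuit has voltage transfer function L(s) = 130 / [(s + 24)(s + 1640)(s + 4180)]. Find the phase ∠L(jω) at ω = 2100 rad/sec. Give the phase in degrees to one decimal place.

-168.0°

∠(j2100 + 24) = arctan(2100/24) = 89.35°
∠(j2100 + 1640) = arctan(2100/1640) = 52.01°
∠(j2100 + 4180) = arctan(2100/4180) = 26.67°
∠L(j2100) = − (89.35° + 52.01° + 26.67°) = -168.03°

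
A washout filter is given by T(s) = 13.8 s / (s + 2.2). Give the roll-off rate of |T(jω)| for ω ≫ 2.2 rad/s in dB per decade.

With 1 zero and 1 pole, the high-frequency asymptotic slope is 20 × (1 − 1) = 0 dB/decade.

0 dB/decade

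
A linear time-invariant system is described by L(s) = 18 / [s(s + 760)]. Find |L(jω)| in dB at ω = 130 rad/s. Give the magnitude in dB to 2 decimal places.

|j130 + 760| = √(130² + 760²) = 771
|j130| = 130
|L(j130)| = 18 / (771 × 130) = 0.00017958
20 log₁₀(0.00017958) = -74.915 dB

-74.91 dB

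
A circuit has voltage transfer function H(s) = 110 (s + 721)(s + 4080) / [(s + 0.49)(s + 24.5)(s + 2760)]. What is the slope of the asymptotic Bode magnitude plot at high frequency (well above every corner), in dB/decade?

With 2 zeros and 3 poles, the high-frequency asymptotic slope is 20 × (2 − 3) = -20 dB/decade.

-20 dB/decade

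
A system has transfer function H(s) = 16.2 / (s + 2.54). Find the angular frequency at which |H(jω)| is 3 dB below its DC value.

2.54 rad/s

For a single-pole low-pass, the −3 dB point is at the pole: ω = 2.54 rad/s.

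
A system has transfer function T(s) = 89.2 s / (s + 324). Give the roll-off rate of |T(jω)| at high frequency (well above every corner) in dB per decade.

With 1 zero and 1 pole, the high-frequency asymptotic slope is 20 × (1 − 1) = 0 dB/decade.

0 dB/decade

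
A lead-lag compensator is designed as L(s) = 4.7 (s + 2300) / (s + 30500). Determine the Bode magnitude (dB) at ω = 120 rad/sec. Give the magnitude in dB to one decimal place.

|j120 + 2300| = √(120² + 2300²) = 2303
|j120 + 30500| = √(120² + 30500²) = 3.05e+04
|L(j120)| = 4.7 × 2303 / 3.05e+04 = 0.35491
20 log₁₀(0.35491) = -9.00 dB

-9.0 dB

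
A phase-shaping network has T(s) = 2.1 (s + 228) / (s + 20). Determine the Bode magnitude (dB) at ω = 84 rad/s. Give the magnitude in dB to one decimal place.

|j84 + 228| = √(84² + 228²) = 243
|j84 + 20| = √(84² + 20²) = 86.35
|T(j84)| = 2.1 × 243 / 86.35 = 5.9093
20 log₁₀(5.9093) = 15.43 dB

15.4 dB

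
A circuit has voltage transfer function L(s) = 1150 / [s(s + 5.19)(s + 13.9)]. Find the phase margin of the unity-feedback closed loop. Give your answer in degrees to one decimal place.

Gain crossover: |L(jω)| = 1 at ω ≈ 7.75 rad/sec.
∠L(j7.75) = −90° − arctan(7.75/5.19) − arctan(7.75/13.9) ≈ -175.32°
PM = 180° + (-175.32°) = 4.68°

4.7°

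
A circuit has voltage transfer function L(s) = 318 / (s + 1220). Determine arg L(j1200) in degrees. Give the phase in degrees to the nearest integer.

-45 deg

∠(j1200 + 1220) = arctan(1200/1220) = 44.53°
∠L(j1200) = −44.53° = -44.53°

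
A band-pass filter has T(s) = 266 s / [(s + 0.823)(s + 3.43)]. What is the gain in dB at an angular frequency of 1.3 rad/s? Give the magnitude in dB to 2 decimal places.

|j1.3| = 1.3
|j1.3 + 0.823| = √(1.3² + 0.823²) = 1.539
|j1.3 + 3.43| = √(1.3² + 3.43²) = 3.668
|T(j1.3)| = 266 × 1.3 / (1.539 × 3.668) = 61.271
20 log₁₀(61.271) = 35.745 dB

35.75 dB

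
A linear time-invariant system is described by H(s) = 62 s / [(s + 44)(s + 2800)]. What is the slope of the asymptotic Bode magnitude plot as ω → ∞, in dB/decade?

-20 dB/decade

With 1 zero and 2 poles, the high-frequency asymptotic slope is 20 × (1 − 2) = -20 dB/decade.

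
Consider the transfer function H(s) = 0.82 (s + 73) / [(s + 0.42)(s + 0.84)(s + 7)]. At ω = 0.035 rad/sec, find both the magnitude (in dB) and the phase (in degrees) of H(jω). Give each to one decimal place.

|H| = 27.7 dB, ∠H = -7.4°

|j0.035 + 73| = √(0.035² + 73²) = 73
|j0.035 + 0.42| = √(0.035² + 0.42²) = 0.4215
|j0.035 + 0.84| = √(0.035² + 0.84²) = 0.8407
|j0.035 + 7| = √(0.035² + 7²) = 7
|H(j0.035)| = 0.82 × 73 / (0.4215 × 0.8407 × 7) = 24.134
20 log₁₀(24.134) = 27.65 dB
∠(j0.035 + 73) = arctan(0.035/73) = 0.03°
∠(j0.035 + 0.42) = arctan(0.035/0.42) = 4.76°
∠(j0.035 + 0.84) = arctan(0.035/0.84) = 2.39°
∠(j0.035 + 7) = arctan(0.035/7) = 0.29°
∠H(j0.035) = 0.03° − (4.76° + 2.39° + 0.29°) = -7.41°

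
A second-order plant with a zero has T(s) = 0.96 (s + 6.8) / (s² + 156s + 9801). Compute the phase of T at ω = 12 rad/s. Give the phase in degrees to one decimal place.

49.5°

∠(j12 + 6.8) = arctan(12/6.8) = 60.46°
∠[(j12)² + 156(j12) + 9801] = ∠[9657 + j1872] = 10.97°
∠T(j12) = 60.46° − 10.97° = 49.49°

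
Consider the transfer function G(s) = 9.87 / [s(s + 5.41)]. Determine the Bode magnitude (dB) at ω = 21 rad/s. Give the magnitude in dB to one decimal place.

-33.3 dB

|j21 + 5.41| = √(21² + 5.41²) = 21.69
|j21| = 21
|G(j21)| = 9.87 / (21.69 × 21) = 0.021673
20 log₁₀(0.021673) = -33.28 dB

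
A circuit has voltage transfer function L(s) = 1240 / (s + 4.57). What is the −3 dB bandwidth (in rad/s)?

For a single-pole low-pass, the −3 dB point is at the pole: ω = 4.57 rad/s.

4.57 rad/s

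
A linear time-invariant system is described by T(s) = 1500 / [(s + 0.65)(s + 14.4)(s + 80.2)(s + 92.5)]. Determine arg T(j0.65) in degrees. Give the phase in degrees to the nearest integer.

∠(j0.65 + 0.65) = arctan(0.65/0.65) = 45.00°
∠(j0.65 + 14.4) = arctan(0.65/14.4) = 2.58°
∠(j0.65 + 80.2) = arctan(0.65/80.2) = 0.46°
∠(j0.65 + 92.5) = arctan(0.65/92.5) = 0.40°
∠T(j0.65) = − (45.00° + 2.58° + 0.46° + 0.40°) = -48.45°

-48°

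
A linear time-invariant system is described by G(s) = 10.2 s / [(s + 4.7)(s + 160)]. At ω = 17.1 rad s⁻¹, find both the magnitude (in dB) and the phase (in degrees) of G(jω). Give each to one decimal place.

|j17.1| = 17.1
|j17.1 + 4.7| = √(17.1² + 4.7²) = 17.73
|j17.1 + 160| = √(17.1² + 160²) = 160.9
|G(j17.1)| = 10.2 × 17.1 / (17.73 × 160.9) = 0.061122
20 log₁₀(0.061122) = -24.28 dB
∠(j17.1) = 90.00°
∠(j17.1 + 4.7) = arctan(17.1/4.7) = 74.63°
∠(j17.1 + 160) = arctan(17.1/160) = 6.10°
∠G(j17.1) = 90.00° − (74.63° + 6.10°) = 9.27°

|G| = -24.3 dB, ∠G = 9.3°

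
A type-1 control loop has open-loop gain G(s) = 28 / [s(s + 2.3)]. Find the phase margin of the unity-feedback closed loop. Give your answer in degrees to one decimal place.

Gain crossover: |G(jω)| = 1 at ω ≈ 5.05 rad/s.
∠G(j5.05) = −90° − arctan(5.05/2.3) ≈ -155.50°
PM = 180° + (-155.50°) = 24.50°

24.5 deg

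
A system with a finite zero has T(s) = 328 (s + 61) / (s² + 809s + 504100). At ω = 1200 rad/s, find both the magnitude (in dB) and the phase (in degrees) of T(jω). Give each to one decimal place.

|T| = -10.7 dB, ∠T = -46.9°

|j1200 + 61| = √(1200² + 61²) = 1202
|(j1200)² + 809(j1200) + 504100| = |-9.359e+05 + j9.708e+05| = 1.348e+06
|T(j1200)| = 328 × 1202 / 1.348e+06 = 0.29226
20 log₁₀(0.29226) = -10.68 dB
∠(j1200 + 61) = arctan(1200/61) = 87.09°
∠[(j1200)² + 809(j1200) + 504100] = ∠[-9.359e+05 + j9.708e+05] = 133.95°
∠T(j1200) = 87.09° − 133.95° = -46.86°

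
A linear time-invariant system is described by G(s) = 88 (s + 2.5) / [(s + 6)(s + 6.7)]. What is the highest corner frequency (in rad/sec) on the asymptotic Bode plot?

6.7 rad/sec

Break frequencies occur at each pole and zero magnitude: 2.5 rad/sec, 6 rad/sec, 6.7 rad/sec.
The highest is 6.7 rad/sec.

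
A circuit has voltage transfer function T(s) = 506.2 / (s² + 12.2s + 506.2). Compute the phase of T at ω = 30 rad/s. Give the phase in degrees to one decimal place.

∠[(j30)² + 12.2(j30) + 506.2] = ∠[-393.8 + j366] = 137.10°
∠T(j30) = −137.10° = -137.10°

-137.1°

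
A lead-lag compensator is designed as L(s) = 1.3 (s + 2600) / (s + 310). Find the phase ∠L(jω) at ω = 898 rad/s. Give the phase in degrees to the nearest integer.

∠(j898 + 2600) = arctan(898/2600) = 19.05°
∠(j898 + 310) = arctan(898/310) = 70.95°
∠L(j898) = 19.05° − 70.95° = -51.90°

-52°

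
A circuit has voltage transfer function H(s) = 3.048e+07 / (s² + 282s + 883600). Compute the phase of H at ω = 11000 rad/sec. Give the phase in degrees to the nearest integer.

-179 deg

∠[(j11000)² + 282(j11000) + 883600] = ∠[-1.2012e+08 + j3.102e+06] = 178.52°
∠H(j11000) = −178.52° = -178.52°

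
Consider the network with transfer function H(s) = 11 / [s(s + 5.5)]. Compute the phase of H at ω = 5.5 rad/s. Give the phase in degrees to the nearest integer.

-135 deg

∠(j5.5 + 5.5) = arctan(5.5/5.5) = 45.00°
∠(j5.5) = 90.00°
∠H(j5.5) = − (45.00° + 90.00°) = -135.00°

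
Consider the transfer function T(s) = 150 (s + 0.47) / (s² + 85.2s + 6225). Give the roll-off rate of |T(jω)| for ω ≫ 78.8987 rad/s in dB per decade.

-20 dB/decade

With 1 zero and 2 poles, the high-frequency asymptotic slope is 20 × (1 − 2) = -20 dB/decade.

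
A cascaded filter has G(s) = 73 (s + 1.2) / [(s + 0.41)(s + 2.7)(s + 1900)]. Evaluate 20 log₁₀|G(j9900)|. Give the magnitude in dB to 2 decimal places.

|j9900 + 1.2| = √(9900² + 1.2²) = 9900
|j9900 + 0.41| = √(9900² + 0.41²) = 9900
|j9900 + 2.7| = √(9900² + 2.7²) = 9900
|j9900 + 1900| = √(9900² + 1900²) = 1.008e+04
|G(j9900)| = 73 × 9900 / (9900 × 9900 × 1.008e+04) = 7.3147e-07
20 log₁₀(7.3147e-07) = -122.716 dB

-122.72 dB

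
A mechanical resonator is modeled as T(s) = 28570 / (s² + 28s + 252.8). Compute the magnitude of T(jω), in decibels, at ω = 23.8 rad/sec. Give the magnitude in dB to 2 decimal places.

31.77 dB

|(j23.8)² + 28(j23.8) + 252.8| = |-313.64 + j666.4| = 736.5
|T(j23.8)| = 28570 / 736.5 = 38.791
20 log₁₀(38.791) = 31.775 dB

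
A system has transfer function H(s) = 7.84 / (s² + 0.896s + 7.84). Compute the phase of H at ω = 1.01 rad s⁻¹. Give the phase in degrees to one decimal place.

∠[(j1.01)² + 0.896(j1.01) + 7.84] = ∠[6.8199 + j0.90496] = 7.56°
∠H(j1.01) = −7.56° = -7.56°

-7.6°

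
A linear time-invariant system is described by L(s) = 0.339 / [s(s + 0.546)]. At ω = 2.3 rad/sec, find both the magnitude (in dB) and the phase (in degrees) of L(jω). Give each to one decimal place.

|j2.3 + 0.546| = √(2.3² + 0.546²) = 2.364
|j2.3| = 2.3
|L(j2.3)| = 0.339 / (2.364 × 2.3) = 0.06235
20 log₁₀(0.06235) = -24.10 dB
∠(j2.3 + 0.546) = arctan(2.3/0.546) = 76.65°
∠(j2.3) = 90.00°
∠L(j2.3) = − (76.65° + 90.00°) = -166.65°

|L| = -24.1 dB, ∠L = -166.6°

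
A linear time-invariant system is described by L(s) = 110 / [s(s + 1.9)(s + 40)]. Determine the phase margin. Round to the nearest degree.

Gain crossover: |L(jω)| = 1 at ω ≈ 1.22 rad/s.
∠L(j1.22) = −90° − arctan(1.22/1.9) − arctan(1.22/40) ≈ -124.40°
PM = 180° + (-124.40°) = 55.60°

56°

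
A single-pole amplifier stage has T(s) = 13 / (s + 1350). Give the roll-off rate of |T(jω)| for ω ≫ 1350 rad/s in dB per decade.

-20 dB/decade

With 0 zeros and 1 pole, the high-frequency asymptotic slope is 20 × (0 − 1) = -20 dB/decade.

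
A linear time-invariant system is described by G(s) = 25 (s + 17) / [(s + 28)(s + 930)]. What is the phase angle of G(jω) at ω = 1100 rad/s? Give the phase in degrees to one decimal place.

∠(j1100 + 17) = arctan(1100/17) = 89.11°
∠(j1100 + 28) = arctan(1100/28) = 88.54°
∠(j1100 + 930) = arctan(1100/930) = 49.79°
∠G(j1100) = 89.11° − (88.54° + 49.79°) = -49.21°

-49.2°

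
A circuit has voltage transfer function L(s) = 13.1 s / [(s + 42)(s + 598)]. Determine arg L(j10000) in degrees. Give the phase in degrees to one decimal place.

-86.3°

∠(j10000) = 90.00°
∠(j10000 + 42) = arctan(10000/42) = 89.76°
∠(j10000 + 598) = arctan(10000/598) = 86.58°
∠L(j10000) = 90.00° − (89.76° + 86.58°) = -86.34°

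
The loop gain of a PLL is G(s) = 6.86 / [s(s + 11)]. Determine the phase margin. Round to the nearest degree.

Gain crossover: |G(jω)| = 1 at ω ≈ 0.623 rad/s.
∠G(j0.623) = −90° − arctan(0.623/11) ≈ -93.24°
PM = 180° + (-93.24°) = 86.76°

87°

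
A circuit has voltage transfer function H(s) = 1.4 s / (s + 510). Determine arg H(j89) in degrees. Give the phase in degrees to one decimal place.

80.1 deg

∠(j89) = 90.00°
∠(j89 + 510) = arctan(89/510) = 9.90°
∠H(j89) = 90.00° − 9.90° = 80.10°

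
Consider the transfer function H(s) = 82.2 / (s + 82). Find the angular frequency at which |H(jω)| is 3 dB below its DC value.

82 rad/s

For a single-pole low-pass, the −3 dB point is at the pole: ω = 82 rad/s.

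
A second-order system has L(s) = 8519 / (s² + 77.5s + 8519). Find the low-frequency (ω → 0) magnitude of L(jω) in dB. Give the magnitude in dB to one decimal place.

0.0 dB

L(0) = 8519 / 8519 = 1
20 log₁₀(1) = 0.00 dB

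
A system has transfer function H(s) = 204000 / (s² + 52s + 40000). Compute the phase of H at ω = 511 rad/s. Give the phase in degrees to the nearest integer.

∠[(j511)² + 52(j511) + 40000] = ∠[-2.2112e+05 + j26572] = 173.15°
∠H(j511) = −173.15° = -173.15°

-173°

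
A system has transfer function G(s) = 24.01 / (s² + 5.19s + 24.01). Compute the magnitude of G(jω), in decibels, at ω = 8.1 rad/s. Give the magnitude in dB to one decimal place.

|(j8.1)² + 5.19(j8.1) + 24.01| = |-41.6 + j42.039| = 59.14
|G(j8.1)| = 24.01 / 59.14 = 0.40597
20 log₁₀(0.40597) = -7.83 dB

-7.8 dB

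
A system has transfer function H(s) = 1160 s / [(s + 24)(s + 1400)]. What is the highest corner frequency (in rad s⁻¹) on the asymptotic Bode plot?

1400 rad s⁻¹

Break frequencies occur at each pole and zero magnitude: 24 rad s⁻¹, 1400 rad s⁻¹.
The highest is 1400 rad s⁻¹.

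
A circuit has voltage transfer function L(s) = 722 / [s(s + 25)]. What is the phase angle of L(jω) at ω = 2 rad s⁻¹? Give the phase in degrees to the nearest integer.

∠(j2 + 25) = arctan(2/25) = 4.57°
∠(j2) = 90.00°
∠L(j2) = − (4.57° + 90.00°) = -94.57°

-95°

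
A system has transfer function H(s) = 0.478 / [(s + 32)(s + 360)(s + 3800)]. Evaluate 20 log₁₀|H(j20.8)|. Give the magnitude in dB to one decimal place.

-160.8 dB

|j20.8 + 32| = √(20.8² + 32²) = 38.17
|j20.8 + 360| = √(20.8² + 360²) = 360.6
|j20.8 + 3800| = √(20.8² + 3800²) = 3800
|H(j20.8)| = 0.478 / (38.17 × 360.6 × 3800) = 9.1398e-09
20 log₁₀(9.1398e-09) = -160.78 dB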